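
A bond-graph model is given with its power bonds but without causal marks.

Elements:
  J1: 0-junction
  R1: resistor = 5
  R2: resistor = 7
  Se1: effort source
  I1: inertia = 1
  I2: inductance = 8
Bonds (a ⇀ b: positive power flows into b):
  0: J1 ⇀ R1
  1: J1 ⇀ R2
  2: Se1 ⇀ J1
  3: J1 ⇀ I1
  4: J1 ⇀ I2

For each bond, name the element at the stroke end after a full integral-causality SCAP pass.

b2 stroke at J1  (Se1 (Se) sets effort on bond)
b0 stroke at R1  (J1: bond 2 brought effort, rest push out)
b1 stroke at R2  (common-e at J1 fixed by 2)
b3 stroke at I1  (0-jn J1 has e-setter on 2)
b4 stroke at I2  (0-jn J1 has e-setter on 2)

bond 0 stroke→R1
bond 1 stroke→R2
bond 2 stroke→J1
bond 3 stroke→I1
bond 4 stroke→I2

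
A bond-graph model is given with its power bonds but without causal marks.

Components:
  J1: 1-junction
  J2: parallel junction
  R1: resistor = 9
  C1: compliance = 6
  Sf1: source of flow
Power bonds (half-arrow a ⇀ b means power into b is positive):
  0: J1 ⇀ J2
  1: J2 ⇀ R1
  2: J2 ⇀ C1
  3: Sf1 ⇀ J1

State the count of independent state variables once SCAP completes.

b3 |Sf1  (source Sf1 imposes f)
b0 |J1  (J1: bond 3 brought flow, rest push out)
b2 |J2  (C1: C, integral causality)
b1 |R1  (J2: bond 2 brought effort, rest push out)

1  (C1 all integral)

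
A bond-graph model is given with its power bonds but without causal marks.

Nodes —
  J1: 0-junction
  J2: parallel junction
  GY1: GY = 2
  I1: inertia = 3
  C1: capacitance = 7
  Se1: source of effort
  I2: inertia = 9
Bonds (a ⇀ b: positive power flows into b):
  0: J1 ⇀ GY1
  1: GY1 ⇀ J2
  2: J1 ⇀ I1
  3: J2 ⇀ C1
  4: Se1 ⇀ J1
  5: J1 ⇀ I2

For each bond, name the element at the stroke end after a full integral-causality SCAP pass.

b0 stroke→GY1
b1 stroke→GY1
b2 stroke→I1
b3 stroke→J2
b4 stroke→J1
b5 stroke→I2

b4 stroke at J1  (Se1: effort source, stroke at far end)
b0 stroke at GY1  (common-e at J1 fixed by 4)
b2 stroke at I1  (J1: bond 4 brought effort, rest push out)
b5 stroke at I2  (0-jn J1 has e-setter on 4)
b1 stroke at GY1  (GY GY1: same side as bond 0)
b3 stroke at J2  (J2 needs exactly one e-in)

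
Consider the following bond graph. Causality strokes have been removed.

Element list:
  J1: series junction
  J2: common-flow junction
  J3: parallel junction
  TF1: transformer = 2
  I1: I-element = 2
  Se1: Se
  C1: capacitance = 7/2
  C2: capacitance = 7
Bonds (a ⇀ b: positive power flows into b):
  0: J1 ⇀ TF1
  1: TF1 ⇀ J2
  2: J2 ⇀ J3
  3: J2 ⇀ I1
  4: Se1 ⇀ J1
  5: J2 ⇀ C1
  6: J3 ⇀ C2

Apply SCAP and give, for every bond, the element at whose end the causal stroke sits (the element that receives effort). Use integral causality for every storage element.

β4 stroke at J1  (source Se1 imposes e)
β0 stroke at TF1  (only one flow-in slot at J1)
β1 stroke at J2  (TF TF1: opposite of bond 0)
β3 stroke at I1  (I1 integral (f out))
β2 stroke at J2  (1-jn J2 has f-setter on 3)
β5 stroke at J2  (J2 flow already set via bond 3)
β6 stroke at J3  (only one effort-in slot at J3)

b0 |TF1
b1 |J2
b2 |J2
b3 |I1
b4 |J1
b5 |J2
b6 |J3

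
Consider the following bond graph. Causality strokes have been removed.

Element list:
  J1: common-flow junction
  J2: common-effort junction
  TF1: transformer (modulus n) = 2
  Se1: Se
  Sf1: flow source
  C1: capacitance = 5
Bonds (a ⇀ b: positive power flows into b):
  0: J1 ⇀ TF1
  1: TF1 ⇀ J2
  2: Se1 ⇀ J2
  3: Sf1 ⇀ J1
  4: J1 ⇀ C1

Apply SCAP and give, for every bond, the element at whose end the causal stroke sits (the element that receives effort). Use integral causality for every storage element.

bond 2 |J2  (source Se1 imposes e)
bond 3 |Sf1  (Sf1: flow source, stroke at near end)
bond 0 |J1  (1-jn J1 has f-setter on 3)
bond 4 |J1  (common-f at J1 fixed by 3)
bond 1 |TF1  (J2: bond 2 brought effort, rest push out)

β0 →J1
β1 →TF1
β2 →J2
β3 →Sf1
β4 →J1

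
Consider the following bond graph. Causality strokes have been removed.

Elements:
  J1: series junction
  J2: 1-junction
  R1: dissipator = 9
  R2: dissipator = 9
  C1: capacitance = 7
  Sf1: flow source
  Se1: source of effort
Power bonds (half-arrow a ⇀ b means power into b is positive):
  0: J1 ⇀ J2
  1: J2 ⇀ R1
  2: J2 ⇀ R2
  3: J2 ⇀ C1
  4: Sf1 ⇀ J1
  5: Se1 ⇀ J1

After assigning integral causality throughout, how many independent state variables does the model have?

β4 stroke→Sf1  (Sf1: flow source, stroke at near end)
β5 stroke→J1  (Se1 fixes effort; stroke away)
β0 stroke→J1  (common-f at J1 fixed by 4)
β1 stroke→J2  (1-jn J2 has f-setter on 0)
β2 stroke→J2  (common-f at J2 fixed by 0)
β3 stroke→J2  (J2: bond 0 brought flow, rest push out)

1  (C1 all integral)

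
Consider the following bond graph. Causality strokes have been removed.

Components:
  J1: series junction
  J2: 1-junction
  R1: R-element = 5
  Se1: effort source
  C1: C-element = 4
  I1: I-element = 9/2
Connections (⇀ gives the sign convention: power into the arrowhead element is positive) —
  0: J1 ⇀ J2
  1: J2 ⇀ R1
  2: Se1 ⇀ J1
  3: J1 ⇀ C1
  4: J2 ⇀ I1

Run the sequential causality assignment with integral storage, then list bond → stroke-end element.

b0 →J2
b1 →J2
b2 →J1
b3 →J1
b4 →I1

#2 →J1  (Se1: effort source, stroke at far end)
#3 →J1  (C1: C, integral causality)
#0 →J2  (closing 1-jn rule on J1)
#4 →I1  (I1 outputs flow p/I1)
#1 →J2  (common-f at J2 fixed by 4)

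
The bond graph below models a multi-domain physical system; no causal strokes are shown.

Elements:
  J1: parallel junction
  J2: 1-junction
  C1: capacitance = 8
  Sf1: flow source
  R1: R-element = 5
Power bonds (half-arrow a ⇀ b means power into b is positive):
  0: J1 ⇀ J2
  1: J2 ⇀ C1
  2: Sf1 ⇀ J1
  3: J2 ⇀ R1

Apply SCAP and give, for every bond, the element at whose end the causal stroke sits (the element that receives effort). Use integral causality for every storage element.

b0 stroke→J1
b1 stroke→J2
b2 stroke→Sf1
b3 stroke→J2

#2 stroke at Sf1  (Sf1 (Sf) sets flow on bond)
#0 stroke at J1  (only one effort-in slot at J1)
#1 stroke at J2  (common-f at J2 fixed by 0)
#3 stroke at J2  (1-jn J2 has f-setter on 0)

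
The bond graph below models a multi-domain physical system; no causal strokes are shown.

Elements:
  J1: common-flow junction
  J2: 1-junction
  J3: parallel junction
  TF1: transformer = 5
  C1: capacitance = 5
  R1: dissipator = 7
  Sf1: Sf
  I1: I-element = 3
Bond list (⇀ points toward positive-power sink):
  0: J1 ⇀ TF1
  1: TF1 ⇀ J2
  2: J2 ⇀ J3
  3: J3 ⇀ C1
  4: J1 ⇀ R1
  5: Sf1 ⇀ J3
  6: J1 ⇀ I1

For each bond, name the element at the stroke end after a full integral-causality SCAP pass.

bond 0 stroke at J1
bond 1 stroke at TF1
bond 2 stroke at J2
bond 3 stroke at J3
bond 4 stroke at J1
bond 5 stroke at Sf1
bond 6 stroke at I1

#5 stroke at Sf1  (source Sf1 imposes f)
#3 stroke at J3  (C1: C, integral causality)
#2 stroke at J2  (0-jn J3 has e-setter on 3)
#1 stroke at TF1  (closing 1-jn rule on J2)
#0 stroke at J1  (TF1 one-in-one-out from 1)
#6 stroke at I1  (prefer integral on I1)
#4 stroke at J1  (J1: bond 6 brought flow, rest push out)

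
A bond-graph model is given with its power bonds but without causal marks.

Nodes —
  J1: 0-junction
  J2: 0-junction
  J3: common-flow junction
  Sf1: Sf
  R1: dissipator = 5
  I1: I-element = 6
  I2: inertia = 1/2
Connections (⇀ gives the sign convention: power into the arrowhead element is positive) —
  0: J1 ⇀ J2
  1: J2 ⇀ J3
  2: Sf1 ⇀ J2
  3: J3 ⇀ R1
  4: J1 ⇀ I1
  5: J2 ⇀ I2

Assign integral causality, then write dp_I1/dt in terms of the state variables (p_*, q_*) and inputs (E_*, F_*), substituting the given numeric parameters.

dp_I1/dt = 5*F_Sf1 - 5*p_I1/6 - 10*p_I2

bond 2 →Sf1  (Sf1 fixes flow; stroke at Sf1)
bond 4 →I1  (I1 outputs flow p/I1)
bond 0 →J1  (only one effort-in slot at J1)
bond 5 →I2  (prefer integral on I2)
bond 1 →J2  (J2: last free bond brings effort in)
bond 3 →J3  (1-jn J3 has f-setter on 1)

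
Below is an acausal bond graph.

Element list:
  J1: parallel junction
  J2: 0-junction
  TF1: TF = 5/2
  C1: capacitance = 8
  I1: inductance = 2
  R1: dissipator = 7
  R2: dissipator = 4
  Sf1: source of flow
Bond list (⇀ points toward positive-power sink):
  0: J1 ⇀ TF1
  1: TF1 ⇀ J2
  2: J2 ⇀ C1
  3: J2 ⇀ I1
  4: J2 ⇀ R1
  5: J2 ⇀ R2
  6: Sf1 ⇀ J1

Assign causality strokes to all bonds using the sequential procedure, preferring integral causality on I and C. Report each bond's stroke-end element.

b0 →J1
b1 →TF1
b2 →J2
b3 →I1
b4 →R1
b5 →R2
b6 →Sf1

#6 stroke at Sf1  (Sf1: flow source, stroke at near end)
#0 stroke at J1  (J1: last free bond brings effort in)
#1 stroke at TF1  (TF1: transformer flips bond 0)
#2 stroke at J2  (prefer integral on C1)
#3 stroke at I1  (0-jn J2 has e-setter on 2)
#4 stroke at R1  (J2 effort already set via bond 2)
#5 stroke at R2  (0-jn J2 has e-setter on 2)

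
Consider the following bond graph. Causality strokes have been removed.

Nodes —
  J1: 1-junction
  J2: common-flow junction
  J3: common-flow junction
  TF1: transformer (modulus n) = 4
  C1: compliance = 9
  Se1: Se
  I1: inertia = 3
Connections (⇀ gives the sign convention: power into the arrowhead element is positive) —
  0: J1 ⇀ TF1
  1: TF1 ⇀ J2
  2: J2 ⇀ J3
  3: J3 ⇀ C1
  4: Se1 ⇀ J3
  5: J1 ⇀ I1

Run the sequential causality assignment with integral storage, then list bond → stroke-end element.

bond 4 →J3  (Se1 fixes effort; stroke away)
bond 3 →J3  (C1: C, integral causality)
bond 2 →J2  (closing 1-jn rule on J3)
bond 1 →TF1  (J2 needs exactly one f-in)
bond 0 →J1  (through TF1, causality passes straight; one stroke at TF1)
bond 5 →I1  (closing 1-jn rule on J1)

b0 →J1
b1 →TF1
b2 →J2
b3 →J3
b4 →J3
b5 →I1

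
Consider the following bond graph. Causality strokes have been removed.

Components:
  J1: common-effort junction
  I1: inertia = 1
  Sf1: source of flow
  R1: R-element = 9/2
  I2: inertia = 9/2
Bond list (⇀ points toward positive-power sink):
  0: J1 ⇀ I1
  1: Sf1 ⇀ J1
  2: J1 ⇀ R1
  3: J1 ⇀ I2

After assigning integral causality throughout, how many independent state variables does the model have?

#1 →Sf1  (Sf1 fixes flow; stroke at Sf1)
#0 →I1  (I1: I, integral causality)
#3 →I2  (prefer integral on I2)
#2 →J1  (J1 needs exactly one e-in)

2  (I1, I2 all integral)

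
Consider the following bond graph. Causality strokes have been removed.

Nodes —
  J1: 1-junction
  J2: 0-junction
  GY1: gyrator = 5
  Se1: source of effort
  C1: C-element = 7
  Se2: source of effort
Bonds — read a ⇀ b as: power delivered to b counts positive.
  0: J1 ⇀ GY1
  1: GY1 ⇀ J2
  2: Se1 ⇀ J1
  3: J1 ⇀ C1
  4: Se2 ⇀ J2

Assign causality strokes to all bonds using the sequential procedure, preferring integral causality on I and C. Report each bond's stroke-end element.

bond 2 |J1  (Se1 fixes effort; stroke away)
bond 4 |J2  (Se2 (Se) sets effort on bond)
bond 1 |GY1  (0-jn J2 has e-setter on 4)
bond 0 |GY1  (GY1 both-in/both-out from 1)
bond 3 |J1  (J1 flow already set via bond 0)

b0 stroke→GY1
b1 stroke→GY1
b2 stroke→J1
b3 stroke→J1
b4 stroke→J2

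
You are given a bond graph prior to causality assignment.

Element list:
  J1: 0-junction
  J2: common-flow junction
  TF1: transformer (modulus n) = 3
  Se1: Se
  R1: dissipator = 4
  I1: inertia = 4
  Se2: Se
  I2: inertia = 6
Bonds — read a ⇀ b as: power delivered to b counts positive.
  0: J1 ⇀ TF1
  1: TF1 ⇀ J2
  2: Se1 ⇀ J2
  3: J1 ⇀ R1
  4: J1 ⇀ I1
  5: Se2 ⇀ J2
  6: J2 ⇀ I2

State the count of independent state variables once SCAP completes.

2  (I1, I2 all integral)

b2 stroke→J2  (Se1: effort source, stroke at far end)
b5 stroke→J2  (Se2 (Se) sets effort on bond)
b4 stroke→I1  (I1 outputs flow p/I1)
b6 stroke→I2  (prefer integral on I2)
b1 stroke→J2  (J2 flow already set via bond 6)
b0 stroke→TF1  (through TF1, causality passes straight; one stroke at TF1)
b3 stroke→J1  (only one effort-in slot at J1)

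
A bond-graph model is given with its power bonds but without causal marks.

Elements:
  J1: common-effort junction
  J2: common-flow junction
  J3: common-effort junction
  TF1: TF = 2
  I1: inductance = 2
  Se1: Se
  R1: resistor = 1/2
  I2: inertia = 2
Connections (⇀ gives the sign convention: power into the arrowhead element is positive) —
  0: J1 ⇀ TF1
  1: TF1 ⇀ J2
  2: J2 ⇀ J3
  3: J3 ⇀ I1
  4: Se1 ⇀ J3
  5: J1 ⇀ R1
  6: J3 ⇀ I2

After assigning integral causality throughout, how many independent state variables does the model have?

2  (I1, I2 all integral)

bond 4 stroke at J3  (source Se1 imposes e)
bond 2 stroke at J2  (J3: bond 4 brought effort, rest push out)
bond 3 stroke at I1  (common-e at J3 fixed by 4)
bond 6 stroke at I2  (J3: bond 4 brought effort, rest push out)
bond 1 stroke at TF1  (only one flow-in slot at J2)
bond 0 stroke at J1  (through TF1, causality passes straight; one stroke at TF1)
bond 5 stroke at R1  (common-e at J1 fixed by 0)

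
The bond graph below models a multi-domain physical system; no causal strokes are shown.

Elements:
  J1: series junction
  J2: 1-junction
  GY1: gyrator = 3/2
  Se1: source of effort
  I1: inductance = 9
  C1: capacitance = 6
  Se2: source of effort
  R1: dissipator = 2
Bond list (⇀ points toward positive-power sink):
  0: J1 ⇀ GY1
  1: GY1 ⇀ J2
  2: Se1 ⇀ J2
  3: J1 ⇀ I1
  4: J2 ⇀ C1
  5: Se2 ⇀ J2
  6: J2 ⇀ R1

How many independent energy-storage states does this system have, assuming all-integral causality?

bond 2 stroke at J2  (Se1: effort source, stroke at far end)
bond 5 stroke at J2  (Se2 fixes effort; stroke away)
bond 3 stroke at I1  (I1 integral (f out))
bond 0 stroke at J1  (1-jn J1 has f-setter on 3)
bond 1 stroke at J2  (GY1: gyrator matches bond 0)
bond 4 stroke at J2  (C1: C, integral causality)
bond 6 stroke at R1  (only one flow-in slot at J2)

2  (C1, I1 all integral)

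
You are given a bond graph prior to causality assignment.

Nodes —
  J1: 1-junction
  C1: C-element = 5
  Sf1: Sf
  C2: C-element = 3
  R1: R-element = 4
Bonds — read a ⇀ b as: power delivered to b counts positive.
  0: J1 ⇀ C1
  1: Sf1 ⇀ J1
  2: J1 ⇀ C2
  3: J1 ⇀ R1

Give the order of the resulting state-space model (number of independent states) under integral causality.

2  (C1, C2 all integral)

bond 1 →Sf1  (Sf1: flow source, stroke at near end)
bond 0 →J1  (J1 flow already set via bond 1)
bond 2 →J1  (J1: bond 1 brought flow, rest push out)
bond 3 →J1  (common-f at J1 fixed by 1)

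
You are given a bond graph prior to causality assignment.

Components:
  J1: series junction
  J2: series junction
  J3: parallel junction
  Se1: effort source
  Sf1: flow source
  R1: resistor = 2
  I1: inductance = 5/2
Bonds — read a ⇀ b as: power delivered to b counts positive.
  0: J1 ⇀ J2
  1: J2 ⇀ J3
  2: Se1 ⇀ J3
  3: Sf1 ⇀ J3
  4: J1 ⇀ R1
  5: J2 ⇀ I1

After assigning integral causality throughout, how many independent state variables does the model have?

bond 2 stroke→J3  (Se1: effort source, stroke at far end)
bond 3 stroke→Sf1  (Sf1: flow source, stroke at near end)
bond 1 stroke→J2  (common-e at J3 fixed by 2)
bond 5 stroke→I1  (I1 outputs flow p/I1)
bond 0 stroke→J2  (1-jn J2 has f-setter on 5)
bond 4 stroke→J1  (1-jn J1 has f-setter on 0)

1  (I1 all integral)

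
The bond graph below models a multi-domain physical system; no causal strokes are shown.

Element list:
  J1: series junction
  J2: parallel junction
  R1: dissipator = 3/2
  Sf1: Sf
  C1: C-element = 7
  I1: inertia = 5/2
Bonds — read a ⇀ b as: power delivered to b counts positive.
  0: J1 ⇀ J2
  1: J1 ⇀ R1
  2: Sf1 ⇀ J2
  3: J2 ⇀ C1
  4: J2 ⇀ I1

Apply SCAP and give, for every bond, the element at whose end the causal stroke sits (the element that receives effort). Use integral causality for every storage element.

b2 |Sf1  (Sf1 fixes flow; stroke at Sf1)
b3 |J2  (C1: C, integral causality)
b0 |J1  (0-jn J2 has e-setter on 3)
b4 |I1  (common-e at J2 fixed by 3)
b1 |R1  (closing 1-jn rule on J1)

#0 →J1
#1 →R1
#2 →Sf1
#3 →J2
#4 →I1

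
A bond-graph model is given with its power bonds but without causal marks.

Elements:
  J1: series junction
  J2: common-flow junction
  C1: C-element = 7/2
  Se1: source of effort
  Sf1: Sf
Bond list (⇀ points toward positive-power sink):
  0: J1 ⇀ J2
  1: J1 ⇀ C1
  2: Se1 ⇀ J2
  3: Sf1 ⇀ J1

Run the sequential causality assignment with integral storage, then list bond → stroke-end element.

#0 →J1
#1 →J1
#2 →J2
#3 →Sf1

β2 stroke→J2  (Se1 (Se) sets effort on bond)
β3 stroke→Sf1  (source Sf1 imposes f)
β0 stroke→J1  (1-jn J1 has f-setter on 3)
β1 stroke→J1  (J1: bond 3 brought flow, rest push out)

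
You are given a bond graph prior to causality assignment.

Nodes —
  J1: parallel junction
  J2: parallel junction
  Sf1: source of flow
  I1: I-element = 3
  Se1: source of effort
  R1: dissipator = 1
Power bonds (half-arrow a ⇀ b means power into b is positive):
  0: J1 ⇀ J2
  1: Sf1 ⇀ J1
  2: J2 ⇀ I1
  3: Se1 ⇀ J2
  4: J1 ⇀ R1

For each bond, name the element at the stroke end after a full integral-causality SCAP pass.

β0 |J1
β1 |Sf1
β2 |I1
β3 |J2
β4 |R1

bond 1 stroke at Sf1  (source Sf1 imposes f)
bond 3 stroke at J2  (Se1 (Se) sets effort on bond)
bond 0 stroke at J1  (0-jn J2 has e-setter on 3)
bond 2 stroke at I1  (common-e at J2 fixed by 3)
bond 4 stroke at R1  (0-jn J1 has e-setter on 0)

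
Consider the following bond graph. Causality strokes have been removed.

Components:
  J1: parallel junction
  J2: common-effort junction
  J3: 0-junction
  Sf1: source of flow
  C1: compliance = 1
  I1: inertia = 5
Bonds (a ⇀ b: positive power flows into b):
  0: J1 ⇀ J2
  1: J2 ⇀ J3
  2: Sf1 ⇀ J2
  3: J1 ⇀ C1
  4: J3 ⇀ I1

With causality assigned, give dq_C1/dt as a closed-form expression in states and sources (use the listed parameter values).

dq_C1/dt = F_Sf1 - p_I1/5

bond 2 stroke at Sf1  (Sf1: flow source, stroke at near end)
bond 3 stroke at J1  (prefer integral on C1)
bond 0 stroke at J2  (0-jn J1 has e-setter on 3)
bond 1 stroke at J3  (J2: bond 0 brought effort, rest push out)
bond 4 stroke at I1  (common-e at J3 fixed by 1)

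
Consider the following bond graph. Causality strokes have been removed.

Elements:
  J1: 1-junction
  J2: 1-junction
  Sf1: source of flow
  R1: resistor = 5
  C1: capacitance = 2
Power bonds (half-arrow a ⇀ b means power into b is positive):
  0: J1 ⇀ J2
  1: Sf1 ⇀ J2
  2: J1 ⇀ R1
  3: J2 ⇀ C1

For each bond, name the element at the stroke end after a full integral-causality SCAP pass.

b1 stroke at Sf1  (Sf1 fixes flow; stroke at Sf1)
b0 stroke at J2  (common-f at J2 fixed by 1)
b3 stroke at J2  (common-f at J2 fixed by 1)
b2 stroke at J1  (1-jn J1 has f-setter on 0)

b0 →J2
b1 →Sf1
b2 →J1
b3 →J2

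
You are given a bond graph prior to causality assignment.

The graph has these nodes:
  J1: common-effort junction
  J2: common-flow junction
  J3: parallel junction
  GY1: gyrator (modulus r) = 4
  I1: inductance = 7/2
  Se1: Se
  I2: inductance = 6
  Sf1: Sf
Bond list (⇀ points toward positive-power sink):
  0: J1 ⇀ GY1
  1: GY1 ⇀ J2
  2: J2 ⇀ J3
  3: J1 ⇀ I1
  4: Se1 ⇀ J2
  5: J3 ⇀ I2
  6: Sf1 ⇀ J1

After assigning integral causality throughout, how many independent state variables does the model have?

bond 4 |J2  (source Se1 imposes e)
bond 6 |Sf1  (source Sf1 imposes f)
bond 3 |I1  (I1 outputs flow p/I1)
bond 0 |J1  (J1 needs exactly one e-in)
bond 1 |J2  (through GY1, causality inverts; strokes same side of GY1)
bond 2 |J3  (J2: last free bond brings flow in)
bond 5 |I2  (0-jn J3 has e-setter on 2)

2  (I1, I2 all integral)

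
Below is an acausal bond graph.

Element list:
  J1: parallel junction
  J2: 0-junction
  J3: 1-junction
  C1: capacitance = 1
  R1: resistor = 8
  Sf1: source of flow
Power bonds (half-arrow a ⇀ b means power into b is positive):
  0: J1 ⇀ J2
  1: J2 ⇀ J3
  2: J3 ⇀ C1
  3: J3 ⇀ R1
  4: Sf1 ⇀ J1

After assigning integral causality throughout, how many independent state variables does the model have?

1  (C1 all integral)

bond 4 |Sf1  (source Sf1 imposes f)
bond 0 |J1  (closing 0-jn rule on J1)
bond 1 |J2  (closing 0-jn rule on J2)
bond 2 |J3  (common-f at J3 fixed by 1)
bond 3 |J3  (common-f at J3 fixed by 1)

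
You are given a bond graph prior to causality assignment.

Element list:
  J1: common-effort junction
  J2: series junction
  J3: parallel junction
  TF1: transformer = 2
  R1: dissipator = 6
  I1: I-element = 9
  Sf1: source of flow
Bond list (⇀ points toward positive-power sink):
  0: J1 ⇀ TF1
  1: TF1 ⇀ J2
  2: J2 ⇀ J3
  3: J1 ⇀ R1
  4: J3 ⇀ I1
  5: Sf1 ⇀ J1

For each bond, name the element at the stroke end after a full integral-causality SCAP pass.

b0 stroke→TF1
b1 stroke→J2
b2 stroke→J3
b3 stroke→J1
b4 stroke→I1
b5 stroke→Sf1

b5 stroke at Sf1  (Sf1: flow source, stroke at near end)
b4 stroke at I1  (I1: I, integral causality)
b2 stroke at J3  (J3: last free bond brings effort in)
b1 stroke at J2  (J2 flow already set via bond 2)
b0 stroke at TF1  (TF TF1: opposite of bond 1)
b3 stroke at J1  (J1 needs exactly one e-in)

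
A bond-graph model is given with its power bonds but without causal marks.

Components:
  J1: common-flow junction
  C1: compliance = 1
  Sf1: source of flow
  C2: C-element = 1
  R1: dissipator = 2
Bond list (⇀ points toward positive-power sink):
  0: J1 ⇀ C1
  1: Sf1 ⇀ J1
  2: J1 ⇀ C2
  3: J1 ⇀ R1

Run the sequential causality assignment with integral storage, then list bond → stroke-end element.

β1 stroke→Sf1  (Sf1 (Sf) sets flow on bond)
β0 stroke→J1  (common-f at J1 fixed by 1)
β2 stroke→J1  (J1 flow already set via bond 1)
β3 stroke→J1  (1-jn J1 has f-setter on 1)

#0 |J1
#1 |Sf1
#2 |J1
#3 |J1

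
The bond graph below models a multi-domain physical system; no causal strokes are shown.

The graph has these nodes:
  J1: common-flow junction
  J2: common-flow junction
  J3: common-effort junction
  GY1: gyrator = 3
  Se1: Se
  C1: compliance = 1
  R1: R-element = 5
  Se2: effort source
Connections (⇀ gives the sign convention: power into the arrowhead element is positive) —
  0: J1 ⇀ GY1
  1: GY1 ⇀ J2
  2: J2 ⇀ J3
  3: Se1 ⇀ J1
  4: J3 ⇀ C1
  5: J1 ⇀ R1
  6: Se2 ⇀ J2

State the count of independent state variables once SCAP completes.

b3 |J1  (Se1: effort source, stroke at far end)
b6 |J2  (Se2 fixes effort; stroke away)
b4 |J3  (C1 outputs effort q/C1)
b2 |J2  (J3 effort already set via bond 4)
b1 |GY1  (J2: last free bond brings flow in)
b0 |GY1  (GY1: gyrator matches bond 1)
b5 |J1  (common-f at J1 fixed by 0)

1  (C1 all integral)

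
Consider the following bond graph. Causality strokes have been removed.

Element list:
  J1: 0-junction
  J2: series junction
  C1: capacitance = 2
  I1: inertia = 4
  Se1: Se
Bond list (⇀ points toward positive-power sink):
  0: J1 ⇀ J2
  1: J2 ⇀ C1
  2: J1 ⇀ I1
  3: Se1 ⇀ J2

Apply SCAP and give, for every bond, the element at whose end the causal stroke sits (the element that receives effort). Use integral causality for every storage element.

β3 |J2  (Se1: effort source, stroke at far end)
β1 |J2  (C1 outputs effort q/C1)
β0 |J1  (only one flow-in slot at J2)
β2 |I1  (J1 effort already set via bond 0)

#0 stroke→J1
#1 stroke→J2
#2 stroke→I1
#3 stroke→J2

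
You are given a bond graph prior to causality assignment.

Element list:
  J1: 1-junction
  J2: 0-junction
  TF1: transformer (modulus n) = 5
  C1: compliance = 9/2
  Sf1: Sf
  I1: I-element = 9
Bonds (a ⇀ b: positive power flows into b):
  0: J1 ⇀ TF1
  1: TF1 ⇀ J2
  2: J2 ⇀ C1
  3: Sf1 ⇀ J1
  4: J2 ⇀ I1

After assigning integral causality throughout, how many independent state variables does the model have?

#3 stroke at Sf1  (Sf1 fixes flow; stroke at Sf1)
#0 stroke at J1  (common-f at J1 fixed by 3)
#1 stroke at TF1  (TF1 one-in-one-out from 0)
#2 stroke at J2  (C1 outputs effort q/C1)
#4 stroke at I1  (0-jn J2 has e-setter on 2)

2  (C1, I1 all integral)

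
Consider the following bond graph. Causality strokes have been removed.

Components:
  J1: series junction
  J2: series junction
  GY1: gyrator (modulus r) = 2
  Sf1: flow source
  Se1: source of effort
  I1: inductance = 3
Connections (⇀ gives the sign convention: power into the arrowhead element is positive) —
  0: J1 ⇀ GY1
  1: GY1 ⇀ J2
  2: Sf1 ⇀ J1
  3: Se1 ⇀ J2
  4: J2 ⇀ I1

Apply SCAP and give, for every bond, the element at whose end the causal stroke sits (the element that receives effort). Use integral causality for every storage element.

bond 0 stroke at J1
bond 1 stroke at J2
bond 2 stroke at Sf1
bond 3 stroke at J2
bond 4 stroke at I1

bond 2 stroke at Sf1  (Sf1 fixes flow; stroke at Sf1)
bond 3 stroke at J2  (Se1 (Se) sets effort on bond)
bond 0 stroke at J1  (J1 flow already set via bond 2)
bond 1 stroke at J2  (GY1: gyrator matches bond 0)
bond 4 stroke at I1  (closing 1-jn rule on J2)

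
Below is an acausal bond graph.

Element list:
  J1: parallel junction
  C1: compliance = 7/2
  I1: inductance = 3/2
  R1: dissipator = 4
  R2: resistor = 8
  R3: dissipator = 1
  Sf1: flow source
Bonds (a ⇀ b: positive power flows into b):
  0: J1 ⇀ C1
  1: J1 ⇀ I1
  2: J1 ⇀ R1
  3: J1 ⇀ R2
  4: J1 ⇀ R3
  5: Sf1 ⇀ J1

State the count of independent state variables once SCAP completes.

2  (C1, I1 all integral)

bond 5 |Sf1  (Sf1 fixes flow; stroke at Sf1)
bond 0 |J1  (C1: C, integral causality)
bond 1 |I1  (common-e at J1 fixed by 0)
bond 2 |R1  (common-e at J1 fixed by 0)
bond 3 |R2  (0-jn J1 has e-setter on 0)
bond 4 |R3  (common-e at J1 fixed by 0)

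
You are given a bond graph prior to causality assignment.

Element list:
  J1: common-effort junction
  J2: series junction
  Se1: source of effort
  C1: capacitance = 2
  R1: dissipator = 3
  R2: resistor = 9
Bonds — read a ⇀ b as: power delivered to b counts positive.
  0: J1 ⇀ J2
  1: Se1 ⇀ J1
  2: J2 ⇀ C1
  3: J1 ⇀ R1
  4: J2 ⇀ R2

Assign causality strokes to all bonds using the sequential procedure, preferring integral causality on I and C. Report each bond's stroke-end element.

b1 stroke at J1  (Se1 fixes effort; stroke away)
b0 stroke at J2  (J1: bond 1 brought effort, rest push out)
b3 stroke at R1  (common-e at J1 fixed by 1)
b2 stroke at J2  (C1 outputs effort q/C1)
b4 stroke at R2  (J2 needs exactly one f-in)

b0 →J2
b1 →J1
b2 →J2
b3 →R1
b4 →R2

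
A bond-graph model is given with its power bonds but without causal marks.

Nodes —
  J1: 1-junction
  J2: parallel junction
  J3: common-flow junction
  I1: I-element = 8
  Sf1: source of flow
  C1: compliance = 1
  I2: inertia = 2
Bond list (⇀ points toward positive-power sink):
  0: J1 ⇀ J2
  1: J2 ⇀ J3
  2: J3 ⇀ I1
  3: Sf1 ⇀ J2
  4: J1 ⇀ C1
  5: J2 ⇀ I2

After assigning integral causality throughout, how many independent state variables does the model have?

3  (C1, I1, I2 all integral)

#3 →Sf1  (Sf1: flow source, stroke at near end)
#2 →I1  (I1 outputs flow p/I1)
#1 →J3  (common-f at J3 fixed by 2)
#4 →J1  (prefer integral on C1)
#0 →J2  (J1: last free bond brings flow in)
#5 →I2  (J2 effort already set via bond 0)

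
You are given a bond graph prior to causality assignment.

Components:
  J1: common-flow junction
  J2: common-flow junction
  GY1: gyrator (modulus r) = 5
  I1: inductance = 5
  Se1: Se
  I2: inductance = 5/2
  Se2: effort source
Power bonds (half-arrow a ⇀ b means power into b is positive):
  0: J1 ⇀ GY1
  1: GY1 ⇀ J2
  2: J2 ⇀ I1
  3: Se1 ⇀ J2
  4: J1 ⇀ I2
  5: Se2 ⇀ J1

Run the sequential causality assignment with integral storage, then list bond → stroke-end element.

bond 3 stroke→J2  (source Se1 imposes e)
bond 5 stroke→J1  (Se2 (Se) sets effort on bond)
bond 2 stroke→I1  (I1 integral (f out))
bond 1 stroke→J2  (common-f at J2 fixed by 2)
bond 0 stroke→J1  (GY1 both-in/both-out from 1)
bond 4 stroke→I2  (closing 1-jn rule on J1)

bond 0 stroke→J1
bond 1 stroke→J2
bond 2 stroke→I1
bond 3 stroke→J2
bond 4 stroke→I2
bond 5 stroke→J1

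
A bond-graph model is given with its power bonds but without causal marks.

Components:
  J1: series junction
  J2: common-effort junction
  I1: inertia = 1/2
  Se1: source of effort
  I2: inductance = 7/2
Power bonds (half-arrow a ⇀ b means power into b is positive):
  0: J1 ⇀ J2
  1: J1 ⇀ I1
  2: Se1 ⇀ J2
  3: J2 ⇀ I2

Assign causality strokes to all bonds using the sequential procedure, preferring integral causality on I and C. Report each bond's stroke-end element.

β0 →J1
β1 →I1
β2 →J2
β3 →I2

#2 →J2  (Se1 (Se) sets effort on bond)
#0 →J1  (J2: bond 2 brought effort, rest push out)
#3 →I2  (common-e at J2 fixed by 2)
#1 →I1  (only one flow-in slot at J1)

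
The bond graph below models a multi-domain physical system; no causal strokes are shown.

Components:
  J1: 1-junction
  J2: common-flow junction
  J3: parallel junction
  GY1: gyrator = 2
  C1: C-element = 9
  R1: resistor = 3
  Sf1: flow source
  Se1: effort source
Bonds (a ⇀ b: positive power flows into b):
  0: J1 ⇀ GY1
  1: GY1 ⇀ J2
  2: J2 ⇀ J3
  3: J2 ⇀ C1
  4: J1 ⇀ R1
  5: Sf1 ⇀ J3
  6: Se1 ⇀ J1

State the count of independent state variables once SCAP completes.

β5 →Sf1  (Sf1 fixes flow; stroke at Sf1)
β6 →J1  (source Se1 imposes e)
β2 →J3  (J3 needs exactly one e-in)
β1 →J2  (J2: bond 2 brought flow, rest push out)
β3 →J2  (J2 flow already set via bond 2)
β0 →J1  (GY1: gyrator matches bond 1)
β4 →R1  (J1 needs exactly one f-in)

1  (C1 all integral)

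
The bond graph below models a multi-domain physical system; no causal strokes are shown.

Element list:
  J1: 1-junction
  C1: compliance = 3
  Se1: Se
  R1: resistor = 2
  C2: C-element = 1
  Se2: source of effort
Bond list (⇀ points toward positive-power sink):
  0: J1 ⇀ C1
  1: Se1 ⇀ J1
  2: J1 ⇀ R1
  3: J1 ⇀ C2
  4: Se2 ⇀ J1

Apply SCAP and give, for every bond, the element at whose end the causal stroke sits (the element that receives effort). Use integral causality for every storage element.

β0 →J1
β1 →J1
β2 →R1
β3 →J1
β4 →J1

#1 →J1  (Se1 (Se) sets effort on bond)
#4 →J1  (Se2 fixes effort; stroke away)
#0 →J1  (prefer integral on C1)
#3 →J1  (C2 outputs effort q/C2)
#2 →R1  (closing 1-jn rule on J1)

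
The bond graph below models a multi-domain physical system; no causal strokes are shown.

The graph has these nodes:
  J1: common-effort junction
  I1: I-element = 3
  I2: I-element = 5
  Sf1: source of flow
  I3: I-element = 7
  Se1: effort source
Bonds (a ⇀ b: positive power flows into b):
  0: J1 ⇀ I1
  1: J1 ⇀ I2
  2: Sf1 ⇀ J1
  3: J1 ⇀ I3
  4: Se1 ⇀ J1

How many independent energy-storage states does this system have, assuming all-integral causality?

b2 |Sf1  (Sf1 fixes flow; stroke at Sf1)
b4 |J1  (Se1: effort source, stroke at far end)
b0 |I1  (J1: bond 4 brought effort, rest push out)
b1 |I2  (0-jn J1 has e-setter on 4)
b3 |I3  (common-e at J1 fixed by 4)

3  (I1, I2, I3 all integral)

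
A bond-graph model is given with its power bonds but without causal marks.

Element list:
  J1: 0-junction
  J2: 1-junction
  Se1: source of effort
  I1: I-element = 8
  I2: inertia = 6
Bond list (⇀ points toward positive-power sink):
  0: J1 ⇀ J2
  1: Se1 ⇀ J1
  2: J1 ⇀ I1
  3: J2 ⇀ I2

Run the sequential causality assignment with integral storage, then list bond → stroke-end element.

b0 |J2
b1 |J1
b2 |I1
b3 |I2

b1 stroke at J1  (Se1 fixes effort; stroke away)
b0 stroke at J2  (common-e at J1 fixed by 1)
b2 stroke at I1  (J1: bond 1 brought effort, rest push out)
b3 stroke at I2  (closing 1-jn rule on J2)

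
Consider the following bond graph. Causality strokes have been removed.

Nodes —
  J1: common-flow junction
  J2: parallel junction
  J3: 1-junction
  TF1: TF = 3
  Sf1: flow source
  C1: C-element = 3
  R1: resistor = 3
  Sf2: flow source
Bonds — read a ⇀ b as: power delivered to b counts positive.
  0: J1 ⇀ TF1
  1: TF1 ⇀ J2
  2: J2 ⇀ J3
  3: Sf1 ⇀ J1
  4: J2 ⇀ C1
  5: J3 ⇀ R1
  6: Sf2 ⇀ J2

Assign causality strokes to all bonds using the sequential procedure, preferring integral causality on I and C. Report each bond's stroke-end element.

β0 stroke at J1
β1 stroke at TF1
β2 stroke at J3
β3 stroke at Sf1
β4 stroke at J2
β5 stroke at R1
β6 stroke at Sf2

β3 stroke at Sf1  (source Sf1 imposes f)
β6 stroke at Sf2  (source Sf2 imposes f)
β0 stroke at J1  (J1 flow already set via bond 3)
β1 stroke at TF1  (TF TF1: opposite of bond 0)
β4 stroke at J2  (C1 integral (e out))
β2 stroke at J3  (J2: bond 4 brought effort, rest push out)
β5 stroke at R1  (J3: last free bond brings flow in)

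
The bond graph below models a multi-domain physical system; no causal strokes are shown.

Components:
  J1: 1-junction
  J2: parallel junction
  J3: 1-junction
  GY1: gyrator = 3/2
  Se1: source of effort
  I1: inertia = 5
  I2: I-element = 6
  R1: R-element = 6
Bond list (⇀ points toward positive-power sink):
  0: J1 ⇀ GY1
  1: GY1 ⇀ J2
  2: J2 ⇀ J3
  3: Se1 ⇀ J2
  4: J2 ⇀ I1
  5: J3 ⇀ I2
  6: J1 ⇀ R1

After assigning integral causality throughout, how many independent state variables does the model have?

2  (I1, I2 all integral)

β3 |J2  (Se1 fixes effort; stroke away)
β1 |GY1  (J2: bond 3 brought effort, rest push out)
β2 |J3  (0-jn J2 has e-setter on 3)
β4 |I1  (0-jn J2 has e-setter on 3)
β5 |I2  (J3 needs exactly one f-in)
β0 |GY1  (GY1 both-in/both-out from 1)
β6 |J1  (common-f at J1 fixed by 0)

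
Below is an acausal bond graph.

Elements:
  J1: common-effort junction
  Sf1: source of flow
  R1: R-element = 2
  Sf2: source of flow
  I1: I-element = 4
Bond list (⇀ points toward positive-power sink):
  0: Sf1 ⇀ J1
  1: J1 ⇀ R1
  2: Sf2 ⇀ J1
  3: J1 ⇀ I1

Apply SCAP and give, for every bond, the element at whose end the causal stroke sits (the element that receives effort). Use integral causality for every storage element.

β0 stroke at Sf1  (Sf1: flow source, stroke at near end)
β2 stroke at Sf2  (Sf2: flow source, stroke at near end)
β3 stroke at I1  (I1 outputs flow p/I1)
β1 stroke at J1  (only one effort-in slot at J1)

b0 →Sf1
b1 →J1
b2 →Sf2
b3 →I1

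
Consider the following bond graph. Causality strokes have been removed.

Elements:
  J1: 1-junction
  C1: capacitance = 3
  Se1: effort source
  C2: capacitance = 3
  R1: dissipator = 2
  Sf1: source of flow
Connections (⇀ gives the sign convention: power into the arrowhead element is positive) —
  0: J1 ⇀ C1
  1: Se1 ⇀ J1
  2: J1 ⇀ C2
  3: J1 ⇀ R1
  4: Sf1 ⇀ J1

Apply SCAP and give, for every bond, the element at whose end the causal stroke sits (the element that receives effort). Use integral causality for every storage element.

β1 stroke at J1  (source Se1 imposes e)
β4 stroke at Sf1  (Sf1 fixes flow; stroke at Sf1)
β0 stroke at J1  (J1: bond 4 brought flow, rest push out)
β2 stroke at J1  (1-jn J1 has f-setter on 4)
β3 stroke at J1  (1-jn J1 has f-setter on 4)

b0 stroke→J1
b1 stroke→J1
b2 stroke→J1
b3 stroke→J1
b4 stroke→Sf1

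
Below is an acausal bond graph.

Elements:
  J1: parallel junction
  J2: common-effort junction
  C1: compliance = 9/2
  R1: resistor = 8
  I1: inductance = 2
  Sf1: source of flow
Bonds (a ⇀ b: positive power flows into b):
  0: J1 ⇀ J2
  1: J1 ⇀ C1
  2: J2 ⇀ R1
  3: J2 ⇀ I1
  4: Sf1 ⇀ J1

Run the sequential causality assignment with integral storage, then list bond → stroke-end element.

bond 0 →J2
bond 1 →J1
bond 2 →R1
bond 3 →I1
bond 4 →Sf1

β4 stroke→Sf1  (Sf1: flow source, stroke at near end)
β1 stroke→J1  (prefer integral on C1)
β0 stroke→J2  (J1: bond 1 brought effort, rest push out)
β2 stroke→R1  (0-jn J2 has e-setter on 0)
β3 stroke→I1  (0-jn J2 has e-setter on 0)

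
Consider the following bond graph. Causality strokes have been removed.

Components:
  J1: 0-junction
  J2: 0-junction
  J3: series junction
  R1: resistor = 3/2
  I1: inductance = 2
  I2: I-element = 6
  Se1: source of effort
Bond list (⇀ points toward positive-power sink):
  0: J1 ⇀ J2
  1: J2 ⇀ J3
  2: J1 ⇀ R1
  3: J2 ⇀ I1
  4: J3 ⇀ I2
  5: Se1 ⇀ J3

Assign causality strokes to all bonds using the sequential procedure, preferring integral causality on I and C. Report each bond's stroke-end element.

β5 stroke at J3  (Se1: effort source, stroke at far end)
β3 stroke at I1  (I1: I, integral causality)
β4 stroke at I2  (I2 integral (f out))
β1 stroke at J3  (common-f at J3 fixed by 4)
β0 stroke at J2  (J2 needs exactly one e-in)
β2 stroke at J1  (J1 needs exactly one e-in)

β0 stroke→J2
β1 stroke→J3
β2 stroke→J1
β3 stroke→I1
β4 stroke→I2
β5 stroke→J3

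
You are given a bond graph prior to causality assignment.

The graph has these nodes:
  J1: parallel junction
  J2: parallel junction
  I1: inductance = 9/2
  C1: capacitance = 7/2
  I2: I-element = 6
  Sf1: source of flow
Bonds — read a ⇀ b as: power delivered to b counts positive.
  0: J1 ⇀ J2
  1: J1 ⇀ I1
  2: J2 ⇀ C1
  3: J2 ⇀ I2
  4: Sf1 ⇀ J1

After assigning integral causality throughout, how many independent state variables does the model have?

3  (C1, I1, I2 all integral)

b4 stroke at Sf1  (Sf1 fixes flow; stroke at Sf1)
b1 stroke at I1  (I1: I, integral causality)
b0 stroke at J1  (J1: last free bond brings effort in)
b2 stroke at J2  (C1: C, integral causality)
b3 stroke at I2  (J2: bond 2 brought effort, rest push out)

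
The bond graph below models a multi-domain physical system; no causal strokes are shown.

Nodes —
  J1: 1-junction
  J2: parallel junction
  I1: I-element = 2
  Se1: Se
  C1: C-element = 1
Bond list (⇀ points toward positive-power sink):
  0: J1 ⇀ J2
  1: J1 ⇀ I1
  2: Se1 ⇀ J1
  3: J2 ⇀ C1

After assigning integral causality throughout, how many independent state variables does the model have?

bond 2 stroke→J1  (Se1 (Se) sets effort on bond)
bond 1 stroke→I1  (I1: I, integral causality)
bond 0 stroke→J1  (common-f at J1 fixed by 1)
bond 3 stroke→J2  (closing 0-jn rule on J2)

2  (C1, I1 all integral)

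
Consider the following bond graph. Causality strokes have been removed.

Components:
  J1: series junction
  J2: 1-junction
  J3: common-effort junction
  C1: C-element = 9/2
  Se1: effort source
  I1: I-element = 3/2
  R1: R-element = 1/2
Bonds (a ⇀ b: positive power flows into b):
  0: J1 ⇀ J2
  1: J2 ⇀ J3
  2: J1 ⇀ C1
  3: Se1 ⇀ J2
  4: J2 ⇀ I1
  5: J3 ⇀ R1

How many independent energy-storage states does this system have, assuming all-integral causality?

2  (C1, I1 all integral)

bond 3 |J2  (Se1: effort source, stroke at far end)
bond 2 |J1  (prefer integral on C1)
bond 0 |J2  (only one flow-in slot at J1)
bond 4 |I1  (I1: I, integral causality)
bond 1 |J2  (1-jn J2 has f-setter on 4)
bond 5 |J3  (only one effort-in slot at J3)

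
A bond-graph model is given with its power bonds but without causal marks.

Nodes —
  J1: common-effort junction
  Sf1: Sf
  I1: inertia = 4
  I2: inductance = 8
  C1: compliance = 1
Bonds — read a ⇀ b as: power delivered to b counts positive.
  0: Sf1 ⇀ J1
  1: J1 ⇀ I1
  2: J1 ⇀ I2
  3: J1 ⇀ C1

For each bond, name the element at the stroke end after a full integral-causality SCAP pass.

b0 stroke at Sf1
b1 stroke at I1
b2 stroke at I2
b3 stroke at J1

b0 stroke at Sf1  (Sf1 fixes flow; stroke at Sf1)
b1 stroke at I1  (prefer integral on I1)
b2 stroke at I2  (I2 outputs flow p/I2)
b3 stroke at J1  (J1 needs exactly one e-in)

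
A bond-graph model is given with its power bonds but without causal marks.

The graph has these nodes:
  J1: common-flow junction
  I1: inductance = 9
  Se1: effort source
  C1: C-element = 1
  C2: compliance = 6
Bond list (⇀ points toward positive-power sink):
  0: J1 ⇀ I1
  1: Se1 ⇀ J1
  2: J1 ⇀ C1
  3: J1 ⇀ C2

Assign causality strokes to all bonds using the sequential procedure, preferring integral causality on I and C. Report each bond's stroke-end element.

b1 stroke→J1  (Se1 (Se) sets effort on bond)
b0 stroke→I1  (I1 outputs flow p/I1)
b2 stroke→J1  (common-f at J1 fixed by 0)
b3 stroke→J1  (J1: bond 0 brought flow, rest push out)

bond 0 →I1
bond 1 →J1
bond 2 →J1
bond 3 →J1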